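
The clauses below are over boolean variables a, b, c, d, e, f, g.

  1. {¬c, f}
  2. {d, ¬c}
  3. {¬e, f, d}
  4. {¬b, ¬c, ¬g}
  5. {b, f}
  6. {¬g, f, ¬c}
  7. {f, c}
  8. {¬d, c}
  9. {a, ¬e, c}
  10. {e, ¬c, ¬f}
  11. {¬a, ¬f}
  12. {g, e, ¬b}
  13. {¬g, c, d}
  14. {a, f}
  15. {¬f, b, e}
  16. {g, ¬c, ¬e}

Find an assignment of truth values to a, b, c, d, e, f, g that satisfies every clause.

Branch on a: take a = False.
  then f is forced to True.
For the remaining variables, b = False, c = True, d = True, e = True, g = True works.

a = F  b = F  c = T  d = T  e = T  f = T  g = T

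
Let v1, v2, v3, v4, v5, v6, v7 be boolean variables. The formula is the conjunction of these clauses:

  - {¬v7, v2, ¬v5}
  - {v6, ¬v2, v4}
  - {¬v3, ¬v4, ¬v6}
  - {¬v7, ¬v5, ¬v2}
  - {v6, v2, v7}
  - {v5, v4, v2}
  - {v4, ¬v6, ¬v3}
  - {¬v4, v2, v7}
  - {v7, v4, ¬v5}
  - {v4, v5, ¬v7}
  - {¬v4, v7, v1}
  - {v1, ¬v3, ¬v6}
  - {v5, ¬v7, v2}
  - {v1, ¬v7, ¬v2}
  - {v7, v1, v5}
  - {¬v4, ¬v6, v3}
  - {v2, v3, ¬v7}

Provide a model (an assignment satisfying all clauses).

Pure literal: v1 appears only positively; assign v1 = True.
Branch on v2: take v2 = True.
The remaining clauses are satisfied by v3 = True, v4 = True, v5 = False, v6 = False, v7 = True.

v1=True, v2=True, v3=True, v4=True, v5=False, v6=False, v7=True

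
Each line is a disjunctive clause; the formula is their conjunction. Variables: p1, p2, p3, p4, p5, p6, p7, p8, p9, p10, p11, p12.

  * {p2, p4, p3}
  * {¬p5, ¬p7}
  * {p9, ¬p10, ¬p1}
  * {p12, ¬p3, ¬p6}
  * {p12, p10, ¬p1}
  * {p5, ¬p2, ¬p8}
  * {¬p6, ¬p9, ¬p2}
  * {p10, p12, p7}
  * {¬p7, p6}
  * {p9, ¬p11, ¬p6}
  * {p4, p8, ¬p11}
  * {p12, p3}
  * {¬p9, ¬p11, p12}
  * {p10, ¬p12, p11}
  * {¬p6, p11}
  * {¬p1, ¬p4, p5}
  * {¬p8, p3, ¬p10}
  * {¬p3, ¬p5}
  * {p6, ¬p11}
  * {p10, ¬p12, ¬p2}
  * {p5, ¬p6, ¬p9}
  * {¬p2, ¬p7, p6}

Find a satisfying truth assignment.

Pure literal: p1 appears only negated; assign p1 = False.
Branch on p2: take p2 = True.
For the remaining variables, p3 = False, p4 = False, p5 = True, p6 = False, p7 = False, p8 = False, p9 = False, p10 = True, p11 = False, p12 = True works.
Check each clause:
  1. {p3, p2, p4} — p2 is true.
  2. {¬p5, ¬p7} — ¬p7 is true.
  3. {p9, ¬p10, ¬p1} — ¬p1 is true.
  4. {¬p6, ¬p3, p12} — ¬p6 is true.
  5. {¬p1, p10, p12} — p10 is true.
  6. {p5, ¬p8, ¬p2} — ¬p8 is true.
  7. {¬p2, ¬p6, ¬p9} — ¬p6 is true.
  8. {p12, p7, p10} — p10 is true.
  9. {p6, ¬p7} — ¬p7 is true.
  10. {¬p11, ¬p6, p9} — ¬p6 is true.
  11. {¬p11, p8, p4} — ¬p11 is true.
  12. {p3, p12} — p12 is true.
  13. {p12, ¬p11, ¬p9} — p12 is true.
  14. {p10, p11, ¬p12} — p10 is true.
  15. {p11, ¬p6} — ¬p6 is true.
  16. {p5, ¬p1, ¬p4} — ¬p4 is true.
  17. {p3, ¬p10, ¬p8} — ¬p8 is true.
  18. {¬p3, ¬p5} — ¬p3 is true.
  19. {p6, ¬p11} — ¬p11 is true.
  20. {¬p2, p10, ¬p12} — p10 is true.
  21. {¬p9, ¬p6, p5} — ¬p6 is true.
  22. {¬p2, ¬p7, p6} — ¬p7 is true.

p1 = F, p2 = T, p3 = F, p4 = F, p5 = T, p6 = F, p7 = F, p8 = F, p9 = F, p10 = T, p11 = F, p12 = T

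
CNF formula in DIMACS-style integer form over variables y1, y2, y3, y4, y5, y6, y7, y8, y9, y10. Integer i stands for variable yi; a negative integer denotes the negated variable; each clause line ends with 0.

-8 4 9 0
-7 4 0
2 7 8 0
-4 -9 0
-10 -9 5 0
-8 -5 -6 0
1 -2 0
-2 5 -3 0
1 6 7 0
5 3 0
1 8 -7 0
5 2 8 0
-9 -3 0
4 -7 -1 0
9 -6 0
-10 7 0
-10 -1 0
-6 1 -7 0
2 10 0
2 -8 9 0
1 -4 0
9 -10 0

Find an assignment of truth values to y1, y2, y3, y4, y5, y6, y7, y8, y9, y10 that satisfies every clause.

y1 = T  y2 = T  y3 = F  y4 = F  y5 = T  y6 = F  y7 = F  y8 = F  y9 = T  y10 = F

Check each clause:
  1. (NOT y8 OR y4 OR y9) — NOT y8 is true.
  2. (y4 OR NOT y7) — NOT y7 is true.
  3. (y7 OR y2 OR y8) — y2 is true.
  4. (NOT y4 OR NOT y9) — NOT y4 is true.
  5. (y5 OR NOT y9 OR NOT y10) — y5 is true.
  6. (NOT y6 OR NOT y5 OR NOT y8) — NOT y8 is true.
  7. (y1 OR NOT y2) — y1 is true.
  8. (NOT y2 OR NOT y3 OR y5) — y5 is true.
  9. (y6 OR y1 OR y7) — y1 is true.
  10. (y5 OR y3) — y5 is true.
  11. (NOT y7 OR y8 OR y1) — y1 is true.
  12. (y5 OR y2 OR y8) — y2 is true.
  13. (NOT y3 OR NOT y9) — NOT y3 is true.
  14. (y4 OR NOT y1 OR NOT y7) — NOT y7 is true.
  15. (NOT y6 OR y9) — y9 is true.
  16. (NOT y10 OR y7) — NOT y10 is true.
  17. (NOT y1 OR NOT y10) — NOT y10 is true.
  18. (NOT y7 OR NOT y6 OR y1) — y1 is true.
  19. (y2 OR y10) — y2 is true.
  20. (NOT y8 OR y2 OR y9) — NOT y8 is true.
  21. (NOT y4 OR y1) — y1 is true.
  22. (NOT y10 OR y9) — y9 is true.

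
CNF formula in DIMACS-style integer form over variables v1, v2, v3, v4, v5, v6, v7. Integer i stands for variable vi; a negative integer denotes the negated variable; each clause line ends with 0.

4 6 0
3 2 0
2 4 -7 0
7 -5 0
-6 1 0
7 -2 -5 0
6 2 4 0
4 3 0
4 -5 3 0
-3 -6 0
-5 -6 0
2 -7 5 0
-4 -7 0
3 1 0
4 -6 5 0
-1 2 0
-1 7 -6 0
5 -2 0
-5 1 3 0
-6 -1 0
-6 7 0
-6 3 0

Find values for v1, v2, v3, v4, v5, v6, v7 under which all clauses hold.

v1=F  v2=F  v3=T  v4=T  v5=F  v6=F  v7=F

Branch on v1: take v1 = False.
  then v6 is forced to False.
  then v4 is forced to True.
  then v7 is forced to False.
  then v5 is forced to False.
  then v3 is forced to True.
  then v2 is forced to False.
Check each clause:
  1. (v6 OR v4) — v4 is true.
  2. (v3 OR v2) — v3 is true.
  3. (NOT v7 OR v2 OR v4) — NOT v7 is true.
  4. (NOT v5 OR v7) — NOT v5 is true.
  5. (NOT v6 OR v1) — NOT v6 is true.
  6. (NOT v2 OR v7 OR NOT v5) — NOT v5 is true.
  7. (v2 OR v4 OR v6) — v4 is true.
  8. (v3 OR v4) — v3 is true.
  9. (NOT v5 OR v4 OR v3) — v3 is true.
  10. (NOT v3 OR NOT v6) — NOT v6 is true.
  11. (NOT v5 OR NOT v6) — NOT v6 is true.
  12. (v2 OR NOT v7 OR v5) — NOT v7 is true.
  13. (NOT v4 OR NOT v7) — NOT v7 is true.
  14. (v3 OR v1) — v3 is true.
  15. (v4 OR NOT v6 OR v5) — NOT v6 is true.
  16. (v2 OR NOT v1) — NOT v1 is true.
  17. (NOT v6 OR v7 OR NOT v1) — NOT v6 is true.
  18. (NOT v2 OR v5) — NOT v2 is true.
  19. (v3 OR NOT v5 OR v1) — v3 is true.
  20. (NOT v1 OR NOT v6) — NOT v6 is true.
  21. (v7 OR NOT v6) — NOT v6 is true.
  22. (v3 OR NOT v6) — NOT v6 is true.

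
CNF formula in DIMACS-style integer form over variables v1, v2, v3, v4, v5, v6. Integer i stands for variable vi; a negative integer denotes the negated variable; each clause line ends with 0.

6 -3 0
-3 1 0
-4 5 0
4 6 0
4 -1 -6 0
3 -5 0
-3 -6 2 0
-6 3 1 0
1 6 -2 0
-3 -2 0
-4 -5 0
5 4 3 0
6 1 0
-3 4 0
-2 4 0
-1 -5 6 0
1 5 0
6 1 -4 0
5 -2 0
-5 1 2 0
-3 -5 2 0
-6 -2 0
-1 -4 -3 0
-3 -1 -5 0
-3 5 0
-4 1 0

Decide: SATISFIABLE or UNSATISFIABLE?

v1 = True:
  v3 = True:
    propagation gives v6=True, v4=True; an empty clause results — contradiction.
  v3 = False:
    propagation gives v5=False, v4=False; an empty clause results — contradiction.
v1 = False:
  propagation gives v3=False, v5=False; an empty clause results — contradiction.
Every branch closes, so no satisfying assignment exists.

UNSATISFIABLE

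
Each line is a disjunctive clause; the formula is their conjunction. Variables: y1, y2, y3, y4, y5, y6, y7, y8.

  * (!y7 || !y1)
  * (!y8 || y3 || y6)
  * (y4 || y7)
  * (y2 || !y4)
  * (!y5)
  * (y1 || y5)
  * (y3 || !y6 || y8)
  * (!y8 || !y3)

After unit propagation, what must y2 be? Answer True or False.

True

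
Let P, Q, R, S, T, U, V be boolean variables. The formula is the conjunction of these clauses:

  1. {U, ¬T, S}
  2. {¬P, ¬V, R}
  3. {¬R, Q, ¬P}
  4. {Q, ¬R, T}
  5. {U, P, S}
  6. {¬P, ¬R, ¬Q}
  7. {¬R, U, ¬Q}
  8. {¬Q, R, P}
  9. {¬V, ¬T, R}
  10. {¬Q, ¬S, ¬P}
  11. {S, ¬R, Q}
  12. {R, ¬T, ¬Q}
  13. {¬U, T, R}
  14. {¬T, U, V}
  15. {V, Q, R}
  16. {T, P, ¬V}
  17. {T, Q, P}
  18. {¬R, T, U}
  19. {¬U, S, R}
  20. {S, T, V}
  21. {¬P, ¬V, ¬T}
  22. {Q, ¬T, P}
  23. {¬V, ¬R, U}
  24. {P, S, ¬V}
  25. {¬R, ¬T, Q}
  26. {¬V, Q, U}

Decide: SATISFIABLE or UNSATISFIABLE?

SATISFIABLE

Set P = False and propagate.
Branch on Q: take Q = True.
  then R is forced to True.
  then U is forced to True.
Try S = False.
  then V is forced to False.
  then T is forced to True.
Every clause has at least one true literal under this assignment.
So P=F, Q=T, R=T, S=F, T=T, U=T, V=F is a satisfying assignment.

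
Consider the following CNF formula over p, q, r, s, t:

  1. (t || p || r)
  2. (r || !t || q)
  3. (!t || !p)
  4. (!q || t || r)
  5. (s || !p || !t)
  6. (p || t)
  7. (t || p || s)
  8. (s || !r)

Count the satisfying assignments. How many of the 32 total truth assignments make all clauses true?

8

Split on t, then p.
  t=1, p=1: a clause becomes empty — 0.
  t=1, p=0: remaining (q,r,s) ∈ {(0,1,1); (1,0,0); (1,0,1); (1,1,1)} — 4.
  t=0, p=1: remaining (q,r,s) ∈ {(0,0,0); (0,0,1); (0,1,1); (1,1,1)} — 4.
  t=0, p=0: a clause becomes empty — 0.
Total: 0 + 4 + 4 + 0 = 8.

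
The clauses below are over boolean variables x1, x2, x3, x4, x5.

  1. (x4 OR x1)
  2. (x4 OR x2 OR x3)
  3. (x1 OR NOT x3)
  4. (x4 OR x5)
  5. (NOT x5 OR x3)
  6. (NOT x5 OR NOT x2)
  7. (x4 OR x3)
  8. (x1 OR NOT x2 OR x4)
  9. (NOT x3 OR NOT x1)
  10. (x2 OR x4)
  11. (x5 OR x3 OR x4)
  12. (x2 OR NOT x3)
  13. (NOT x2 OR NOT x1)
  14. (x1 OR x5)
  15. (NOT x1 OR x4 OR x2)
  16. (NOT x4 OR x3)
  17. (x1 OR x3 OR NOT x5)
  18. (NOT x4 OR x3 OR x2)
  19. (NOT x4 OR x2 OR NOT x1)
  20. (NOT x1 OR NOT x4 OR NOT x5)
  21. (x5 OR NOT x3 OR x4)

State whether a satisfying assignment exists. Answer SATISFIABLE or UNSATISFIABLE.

UNSATISFIABLE

x4 = True:
  propagation gives x3=True, x1=True; an empty clause results — contradiction.
x4 = False:
  propagation gives x1=True, x5=True, x3=True; an empty clause results — contradiction.
Every branch closes, so no satisfying assignment exists.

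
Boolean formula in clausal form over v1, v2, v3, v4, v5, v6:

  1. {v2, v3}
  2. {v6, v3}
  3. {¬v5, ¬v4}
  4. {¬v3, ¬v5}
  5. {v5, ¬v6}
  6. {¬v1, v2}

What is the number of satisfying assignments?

The models are:
  v1=0 v2=0 v3=1 v4=0 v5=0 v6=0
  v1=0 v2=0 v3=1 v4=1 v5=0 v6=0
  v1=0 v2=1 v3=0 v4=0 v5=1 v6=1
  v1=0 v2=1 v3=1 v4=0 v5=0 v6=0
  v1=0 v2=1 v3=1 v4=1 v5=0 v6=0
  v1=1 v2=1 v3=0 v4=0 v5=1 v6=1
  v1=1 v2=1 v3=1 v4=0 v5=0 v6=0
  v1=1 v2=1 v3=1 v4=1 v5=0 v6=0
Count: 8.

8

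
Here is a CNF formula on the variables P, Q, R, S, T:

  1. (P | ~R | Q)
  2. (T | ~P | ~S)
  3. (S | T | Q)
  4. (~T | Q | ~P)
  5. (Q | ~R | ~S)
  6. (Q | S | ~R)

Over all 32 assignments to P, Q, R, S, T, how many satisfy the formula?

17

Split on Q, then S.
  Q=1, S=1: R free; 3 ways for (P,T) × 2^1 = 6.
  Q=1, S=0: P, R, T free → 2^3 = 8.
  Q=0, S=1: remaining (P,R,T) ∈ {(0,0,0); (0,0,1)} — 2.
  Q=0, S=0: remaining (P,R,T) ∈ {(0,0,1)} — 1.
Total: 6 + 8 + 2 + 1 = 17.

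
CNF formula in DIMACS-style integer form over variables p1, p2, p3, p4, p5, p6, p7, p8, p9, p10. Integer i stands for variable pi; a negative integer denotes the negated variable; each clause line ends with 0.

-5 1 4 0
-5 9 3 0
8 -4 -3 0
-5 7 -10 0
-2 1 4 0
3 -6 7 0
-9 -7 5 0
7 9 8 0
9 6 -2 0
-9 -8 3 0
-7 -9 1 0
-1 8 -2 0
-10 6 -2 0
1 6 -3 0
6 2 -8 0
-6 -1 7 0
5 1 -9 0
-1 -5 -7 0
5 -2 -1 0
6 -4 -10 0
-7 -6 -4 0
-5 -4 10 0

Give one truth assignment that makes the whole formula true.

p1=0, p2=1, p3=1, p4=1, p5=0, p6=1, p7=0, p8=1, p9=0, p10=1

Check each clause:
  1. (p4 | ~p5 | p1) — ~p5 is true.
  2. (p3 | p9 | ~p5) — p3 is true.
  3. (p8 | ~p4 | ~p3) — p8 is true.
  4. (~p10 | p7 | ~p5) — ~p5 is true.
  5. (~p2 | p4 | p1) — p4 is true.
  6. (p7 | p3 | ~p6) — p3 is true.
  7. (p5 | ~p7 | ~p9) — ~p7 is true.
  8. (p9 | p8 | p7) — p8 is true.
  9. (p9 | ~p2 | p6) — p6 is true.
  10. (p3 | ~p9 | ~p8) — p3 is true.
  11. (~p7 | ~p9 | p1) — ~p7 is true.
  12. (~p2 | p8 | ~p1) — p8 is true.
  13. (~p2 | p6 | ~p10) — p6 is true.
  14. (p6 | ~p3 | p1) — p6 is true.
  15. (~p8 | p6 | p2) — p2 is true.
  16. (p7 | ~p1 | ~p6) — ~p1 is true.
  17. (~p9 | p1 | p5) — ~p9 is true.
  18. (~p5 | ~p1 | ~p7) — ~p7 is true.
  19. (~p1 | p5 | ~p2) — ~p1 is true.
  20. (~p4 | p6 | ~p10) — p6 is true.
  21. (~p6 | ~p4 | ~p7) — ~p7 is true.
  22. (~p4 | p10 | ~p5) — p10 is true.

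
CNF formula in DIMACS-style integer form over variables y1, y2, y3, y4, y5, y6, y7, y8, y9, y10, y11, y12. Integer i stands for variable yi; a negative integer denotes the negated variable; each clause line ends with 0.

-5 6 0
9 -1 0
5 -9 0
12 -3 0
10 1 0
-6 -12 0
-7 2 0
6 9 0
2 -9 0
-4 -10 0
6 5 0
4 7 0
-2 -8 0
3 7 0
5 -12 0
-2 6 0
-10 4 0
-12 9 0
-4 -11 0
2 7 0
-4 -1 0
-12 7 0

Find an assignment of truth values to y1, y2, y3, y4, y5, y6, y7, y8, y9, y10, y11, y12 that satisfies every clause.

y8 occurs only negated in the remaining clauses — set y8 = False.
y11 occurs only negated in the remaining clauses — set y11 = False.
Try y1 = True.
  then y9 is forced to True.
  then y5 is forced to True.
  then y6 is forced to True.
  then y12 is forced to False.
  then y3 is forced to False.
  then y2 is forced to True.
  then y7 is forced to True.
  then y4 is forced to False.
  then y10 is forced to False.

y1=T, y2=T, y3=F, y4=F, y5=T, y6=T, y7=T, y8=F, y9=T, y10=F, y11=F, y12=F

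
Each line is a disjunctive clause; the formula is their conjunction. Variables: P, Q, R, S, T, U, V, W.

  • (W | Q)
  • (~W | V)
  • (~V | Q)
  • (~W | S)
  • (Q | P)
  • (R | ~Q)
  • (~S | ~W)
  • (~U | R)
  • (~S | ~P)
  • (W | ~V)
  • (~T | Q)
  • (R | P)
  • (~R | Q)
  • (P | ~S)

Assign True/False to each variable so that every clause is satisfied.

P=F  Q=T  R=T  S=F  T=F  U=F  V=F  W=F

Check each clause:
  1. (W | Q) — Q is true.
  2. (V | ~W) — ~W is true.
  3. (~V | Q) — ~V is true.
  4. (S | ~W) — ~W is true.
  5. (Q | P) — Q is true.
  6. (~Q | R) — R is true.
  7. (~S | ~W) — ~W is true.
  8. (R | ~U) — ~U is true.
  9. (~P | ~S) — ~S is true.
  10. (W | ~V) — ~V is true.
  11. (~T | Q) — Q is true.
  12. (P | R) — R is true.
  13. (Q | ~R) — Q is true.
  14. (~S | P) — ~S is true.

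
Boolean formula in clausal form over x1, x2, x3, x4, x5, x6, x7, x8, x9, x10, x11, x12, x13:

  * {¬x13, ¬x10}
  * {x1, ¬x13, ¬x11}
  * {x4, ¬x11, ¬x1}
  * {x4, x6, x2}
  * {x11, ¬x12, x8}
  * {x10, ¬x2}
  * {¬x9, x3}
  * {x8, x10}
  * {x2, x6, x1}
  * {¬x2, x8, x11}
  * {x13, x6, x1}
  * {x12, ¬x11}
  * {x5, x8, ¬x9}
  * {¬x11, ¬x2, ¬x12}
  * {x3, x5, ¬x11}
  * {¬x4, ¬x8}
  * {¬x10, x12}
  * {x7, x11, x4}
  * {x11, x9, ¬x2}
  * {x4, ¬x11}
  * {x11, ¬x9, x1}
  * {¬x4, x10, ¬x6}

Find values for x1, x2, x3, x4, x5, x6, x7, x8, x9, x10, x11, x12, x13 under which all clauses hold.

x5 occurs only positively in the remaining clauses — set x5 = True.
x7 occurs only positively in the remaining clauses — set x7 = True.
Try x1 = False.
Set x2 = False and propagate.
  then x6 is forced to True.
Branch on x3: take x3 = False.
  then x9 is forced to False.
The remaining clauses are satisfied by x4 = True, x8 = False, x10 = True, x11 = True, x12 = True, x13 = False.

x1 = False, x2 = False, x3 = False, x4 = True, x5 = True, x6 = True, x7 = True, x8 = False, x9 = False, x10 = True, x11 = True, x12 = True, x13 = False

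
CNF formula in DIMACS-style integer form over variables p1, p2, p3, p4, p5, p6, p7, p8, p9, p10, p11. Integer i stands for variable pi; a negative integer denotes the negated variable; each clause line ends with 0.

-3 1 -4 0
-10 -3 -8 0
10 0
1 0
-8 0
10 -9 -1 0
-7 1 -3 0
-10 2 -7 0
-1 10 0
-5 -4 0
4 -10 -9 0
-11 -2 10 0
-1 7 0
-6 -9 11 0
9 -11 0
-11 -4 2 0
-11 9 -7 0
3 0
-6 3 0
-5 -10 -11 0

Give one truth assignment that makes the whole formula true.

p1 = True, p2 = True, p3 = True, p4 = True, p5 = False, p6 = False, p7 = True, p8 = False, p9 = True, p10 = True, p11 = False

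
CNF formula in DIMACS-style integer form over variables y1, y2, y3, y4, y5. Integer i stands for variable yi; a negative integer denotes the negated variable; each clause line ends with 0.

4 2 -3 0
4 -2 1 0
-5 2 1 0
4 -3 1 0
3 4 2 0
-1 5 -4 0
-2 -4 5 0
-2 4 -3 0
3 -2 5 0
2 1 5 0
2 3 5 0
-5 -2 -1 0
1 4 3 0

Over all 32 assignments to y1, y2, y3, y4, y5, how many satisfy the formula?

4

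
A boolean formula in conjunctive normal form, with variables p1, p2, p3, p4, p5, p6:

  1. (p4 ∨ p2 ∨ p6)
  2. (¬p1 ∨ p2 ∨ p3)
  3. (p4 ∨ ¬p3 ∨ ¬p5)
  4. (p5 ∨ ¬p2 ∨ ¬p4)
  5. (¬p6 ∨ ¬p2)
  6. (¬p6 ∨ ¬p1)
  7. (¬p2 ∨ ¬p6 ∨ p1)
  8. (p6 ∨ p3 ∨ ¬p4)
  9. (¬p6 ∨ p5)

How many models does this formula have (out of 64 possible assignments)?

15

Split on p6, then p2.
  p6=T, p2=T: a clause becomes empty — 0.
  p6=T, p2=F: remaining (p1,p3,p4,p5) ∈ {(F,F,F,T); (F,F,T,T); (F,T,T,T)} — 3.
  p6=F, p2=T: p1 free; 4 ways for (p3,p4,p5) × 2^1 = 8.
  p6=F, p2=F: remaining (p1,p3,p4,p5) ∈ {(F,T,T,F); (F,T,T,T); (T,T,T,F); (T,T,T,T)} — 4.
Total: 0 + 3 + 8 + 4 = 15.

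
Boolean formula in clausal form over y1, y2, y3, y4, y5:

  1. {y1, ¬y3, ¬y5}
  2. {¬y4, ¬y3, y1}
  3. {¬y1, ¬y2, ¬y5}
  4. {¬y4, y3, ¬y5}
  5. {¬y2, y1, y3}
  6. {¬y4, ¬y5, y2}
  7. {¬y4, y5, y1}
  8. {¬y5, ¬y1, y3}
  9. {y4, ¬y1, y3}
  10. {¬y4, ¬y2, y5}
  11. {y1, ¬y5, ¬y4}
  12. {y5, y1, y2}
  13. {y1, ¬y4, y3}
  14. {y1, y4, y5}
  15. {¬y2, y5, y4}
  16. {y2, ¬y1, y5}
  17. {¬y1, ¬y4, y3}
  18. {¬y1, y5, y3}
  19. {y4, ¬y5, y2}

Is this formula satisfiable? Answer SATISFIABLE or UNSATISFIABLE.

UNSATISFIABLE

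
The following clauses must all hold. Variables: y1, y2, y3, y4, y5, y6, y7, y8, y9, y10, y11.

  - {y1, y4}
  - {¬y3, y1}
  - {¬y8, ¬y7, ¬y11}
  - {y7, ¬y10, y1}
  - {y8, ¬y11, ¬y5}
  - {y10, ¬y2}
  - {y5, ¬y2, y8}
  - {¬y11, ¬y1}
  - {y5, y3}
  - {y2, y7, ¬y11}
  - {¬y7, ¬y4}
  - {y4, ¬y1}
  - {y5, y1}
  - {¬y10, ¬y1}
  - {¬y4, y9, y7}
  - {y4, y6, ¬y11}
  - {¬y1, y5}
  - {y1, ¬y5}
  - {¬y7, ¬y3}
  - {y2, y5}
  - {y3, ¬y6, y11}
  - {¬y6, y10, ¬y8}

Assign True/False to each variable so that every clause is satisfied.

Pure literal: y9 appears only positively; assign y9 = True.
Set y1 = True and propagate.
  then y11 is forced to False.
  then y4 is forced to True.
  then y7 is forced to False.
  then y10 is forced to False.
  then y2 is forced to False.
  then y5 is forced to True.
The remaining clauses are satisfied by y3 = False, y6 = False, y8 = False.

y1=True  y2=False  y3=False  y4=True  y5=True  y6=False  y7=False  y8=False  y9=True  y10=False  y11=False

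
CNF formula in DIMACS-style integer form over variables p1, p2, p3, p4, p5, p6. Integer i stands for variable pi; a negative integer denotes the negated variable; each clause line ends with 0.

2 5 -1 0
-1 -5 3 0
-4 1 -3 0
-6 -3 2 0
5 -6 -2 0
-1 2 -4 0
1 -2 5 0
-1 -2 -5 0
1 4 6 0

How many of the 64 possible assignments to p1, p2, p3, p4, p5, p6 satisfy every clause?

Case analysis on p1 and p2:
  p1=1, p2=1: remaining (p3,p4,p5,p6) ∈ {(0,0,0,0); (0,1,0,0); (1,0,0,0); (1,1,0,0)} — 4.
  p1=1, p2=0: remaining (p3,p4,p5,p6) ∈ {(1,0,1,0)} — 1.
  p1=0, p2=1: remaining (p3,p4,p5,p6) ∈ {(0,0,1,1); (0,1,1,0); (0,1,1,1); (1,0,1,1)} — 4.
  p1=0, p2=0: p5 free; 3 ways for (p3,p4,p6) × 2^1 = 6.
Total: 4 + 1 + 4 + 6 = 15.

15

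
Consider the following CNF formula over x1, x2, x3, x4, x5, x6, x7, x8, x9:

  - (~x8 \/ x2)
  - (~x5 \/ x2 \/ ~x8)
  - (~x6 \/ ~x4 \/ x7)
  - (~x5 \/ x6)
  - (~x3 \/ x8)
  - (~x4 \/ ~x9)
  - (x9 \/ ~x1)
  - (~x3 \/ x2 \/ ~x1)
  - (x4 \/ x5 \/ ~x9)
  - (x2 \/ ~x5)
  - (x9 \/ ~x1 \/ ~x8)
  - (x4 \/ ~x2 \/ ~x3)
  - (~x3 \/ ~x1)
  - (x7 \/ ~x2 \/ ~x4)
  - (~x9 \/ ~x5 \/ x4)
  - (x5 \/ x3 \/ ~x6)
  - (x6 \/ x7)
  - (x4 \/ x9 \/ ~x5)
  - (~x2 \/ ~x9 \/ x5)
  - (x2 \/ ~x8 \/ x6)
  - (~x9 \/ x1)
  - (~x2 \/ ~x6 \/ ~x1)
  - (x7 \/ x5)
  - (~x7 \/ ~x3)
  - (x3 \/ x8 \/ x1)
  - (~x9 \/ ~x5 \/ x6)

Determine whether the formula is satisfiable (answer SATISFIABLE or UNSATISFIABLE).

Try x1 = False.
  then x9 is forced to False.
Set x2 = True and propagate.
Set x3 = False and propagate.
  then x8 is forced to True.
For the remaining variables, x4 = True, x5 = True, x6 = True, x7 = True works.
So x1=F, x2=T, x3=F, x4=T, x5=T, x6=T, x7=T, x8=T, x9=F is a satisfying assignment.

SATISFIABLE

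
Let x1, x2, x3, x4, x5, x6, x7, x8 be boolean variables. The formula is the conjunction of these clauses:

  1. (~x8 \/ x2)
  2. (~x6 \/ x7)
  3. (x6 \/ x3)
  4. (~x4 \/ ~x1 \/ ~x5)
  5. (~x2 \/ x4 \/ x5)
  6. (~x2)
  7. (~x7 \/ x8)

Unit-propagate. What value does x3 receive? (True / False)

True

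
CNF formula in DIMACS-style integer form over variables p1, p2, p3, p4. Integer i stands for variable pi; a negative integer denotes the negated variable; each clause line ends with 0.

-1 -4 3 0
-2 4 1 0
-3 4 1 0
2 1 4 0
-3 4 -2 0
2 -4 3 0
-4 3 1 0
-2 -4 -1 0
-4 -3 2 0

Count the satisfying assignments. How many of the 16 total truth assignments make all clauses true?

4

The models are:
  p1=0 p2=1 p3=1 p4=1
  p1=1 p2=0 p3=0 p4=0
  p1=1 p2=0 p3=1 p4=0
  p1=1 p2=1 p3=0 p4=0
Count: 4.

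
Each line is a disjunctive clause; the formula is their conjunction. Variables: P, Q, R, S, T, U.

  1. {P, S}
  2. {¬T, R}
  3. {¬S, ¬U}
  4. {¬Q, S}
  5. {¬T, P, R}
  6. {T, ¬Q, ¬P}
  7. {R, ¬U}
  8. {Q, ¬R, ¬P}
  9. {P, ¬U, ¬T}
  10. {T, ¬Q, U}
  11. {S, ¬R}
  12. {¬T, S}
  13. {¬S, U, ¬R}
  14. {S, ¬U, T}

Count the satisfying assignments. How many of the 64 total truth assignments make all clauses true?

The models are:
  P=F Q=F R=F S=T T=F U=F
  P=T Q=F R=F S=F T=F U=F
  P=T Q=F R=F S=T T=F U=F
That's 3 in total.

3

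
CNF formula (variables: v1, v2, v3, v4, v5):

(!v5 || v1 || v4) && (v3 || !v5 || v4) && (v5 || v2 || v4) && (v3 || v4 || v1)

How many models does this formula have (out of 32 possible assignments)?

Case analysis on v4 and v5:
  v4=T, v5=T: v1, v2, v3 free → 2^3 = 8.
  v4=T, v5=F: v1, v2, v3 free → 2^3 = 8.
  v4=F, v5=T: remaining (v1,v2,v3) ∈ {(T,F,T); (T,T,T)} — 2.
  v4=F, v5=F: remaining (v1,v2,v3) ∈ {(F,T,T); (T,T,F); (T,T,T)} — 3.
Total: 8 + 8 + 2 + 3 = 21.

21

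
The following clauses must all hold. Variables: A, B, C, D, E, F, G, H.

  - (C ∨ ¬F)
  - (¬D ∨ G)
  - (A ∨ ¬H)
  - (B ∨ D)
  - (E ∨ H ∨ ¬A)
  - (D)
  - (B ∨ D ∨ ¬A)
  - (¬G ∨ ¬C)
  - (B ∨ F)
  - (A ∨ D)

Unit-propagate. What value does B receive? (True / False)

(D) stands alone — D = True.
In (G ∨ ¬D), ¬D is now false; G must hold, so G = True.
(¬C ∨ ¬G): since G = True, the clause reduces to (¬C). C = False.
(C ∨ ¬F) with C = False leaves only ¬F, so F = False.
From (B ∨ F) and F = False: B = True.

True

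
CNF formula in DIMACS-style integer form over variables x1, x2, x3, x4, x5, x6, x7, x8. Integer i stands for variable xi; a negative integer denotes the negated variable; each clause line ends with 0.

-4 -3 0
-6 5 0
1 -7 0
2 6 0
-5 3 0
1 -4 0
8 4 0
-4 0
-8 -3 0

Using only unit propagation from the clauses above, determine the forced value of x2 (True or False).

True

(!x4) is a unit clause: x4 = False.
From (x8 || x4) and x4 = False: x8 = True.
From (!x3 || !x8) and x8 = True: x3 = False.
(!x5 || x3): since x3 = False, the clause reduces to (!x5). x5 = False.
In (!x6 || x5), x5 is now false; !x6 must hold, so x6 = False.
(x6 || x2): since x6 = False, the clause reduces to (x2). x2 = True.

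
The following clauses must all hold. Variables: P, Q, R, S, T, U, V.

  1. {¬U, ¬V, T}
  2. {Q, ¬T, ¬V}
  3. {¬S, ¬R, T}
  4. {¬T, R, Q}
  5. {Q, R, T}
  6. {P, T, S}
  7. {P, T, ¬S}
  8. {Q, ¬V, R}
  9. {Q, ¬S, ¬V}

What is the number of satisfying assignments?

52

Split on T, then Q.
  T=T, Q=T: P, R, S, U, V free → 2^5 = 32.
  T=T, Q=F: forces R=T; V=F; P, S, U free → 2^3 = 8.
  T=F, Q=T: 9 of the 32 assignments to (P,R,S,U,V) work.
  T=F, Q=F: remaining (P,R,S,U,V) ∈ {(T,T,F,F,F); (T,T,F,F,T); (T,T,F,T,F)} — 3.
Total: 32 + 8 + 9 + 3 = 52.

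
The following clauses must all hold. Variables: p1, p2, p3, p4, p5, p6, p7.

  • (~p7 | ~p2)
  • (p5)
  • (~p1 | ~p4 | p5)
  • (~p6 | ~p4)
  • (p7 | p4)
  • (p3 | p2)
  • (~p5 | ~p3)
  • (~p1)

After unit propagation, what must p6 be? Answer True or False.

False

(p5) is a unit clause: p5 = True.
(~p3 | ~p5) with p5 = True leaves only ~p3, so p3 = False.
(p3 | p2): since p3 = False, the clause reduces to (p2). p2 = True.
(~p7 | ~p2): since p2 = True, the clause reduces to (~p7). p7 = False.
(p4 | p7): since p7 = False, the clause reduces to (p4). p4 = True.
(~p6 | ~p4) with p4 = True leaves only ~p6, so p6 = False.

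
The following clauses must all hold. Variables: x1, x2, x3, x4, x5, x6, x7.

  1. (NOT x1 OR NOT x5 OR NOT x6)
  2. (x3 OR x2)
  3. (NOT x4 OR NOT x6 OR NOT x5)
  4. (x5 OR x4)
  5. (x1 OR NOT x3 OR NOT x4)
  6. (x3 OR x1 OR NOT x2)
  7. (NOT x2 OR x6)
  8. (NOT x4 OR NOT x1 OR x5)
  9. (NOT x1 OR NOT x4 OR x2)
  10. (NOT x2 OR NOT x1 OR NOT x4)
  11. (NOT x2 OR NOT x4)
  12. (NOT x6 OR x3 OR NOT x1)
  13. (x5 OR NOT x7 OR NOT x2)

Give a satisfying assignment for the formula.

Branch on x1: take x1 = True.
For the remaining variables, x2 = False, x3 = True, x4 = False, x5 = True, x6 = False, x7 = True works.
Every clause has at least one true literal under this assignment.

x1=T  x2=F  x3=T  x4=F  x5=T  x6=F  x7=T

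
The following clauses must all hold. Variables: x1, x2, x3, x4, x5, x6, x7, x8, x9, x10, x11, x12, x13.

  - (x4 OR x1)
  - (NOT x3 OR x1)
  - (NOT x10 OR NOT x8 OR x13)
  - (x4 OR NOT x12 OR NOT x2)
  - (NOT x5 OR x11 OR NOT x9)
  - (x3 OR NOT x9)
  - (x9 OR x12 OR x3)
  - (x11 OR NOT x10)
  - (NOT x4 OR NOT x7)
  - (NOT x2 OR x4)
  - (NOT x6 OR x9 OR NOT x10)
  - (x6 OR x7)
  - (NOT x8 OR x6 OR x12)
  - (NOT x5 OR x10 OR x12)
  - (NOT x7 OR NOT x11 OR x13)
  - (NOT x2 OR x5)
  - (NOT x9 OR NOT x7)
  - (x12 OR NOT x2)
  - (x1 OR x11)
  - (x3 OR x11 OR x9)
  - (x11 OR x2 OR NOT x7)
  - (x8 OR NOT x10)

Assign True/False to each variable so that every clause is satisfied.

x1 = True, x2 = False, x3 = False, x4 = False, x5 = False, x6 = True, x7 = False, x8 = False, x9 = False, x10 = False, x11 = True, x12 = True, x13 = False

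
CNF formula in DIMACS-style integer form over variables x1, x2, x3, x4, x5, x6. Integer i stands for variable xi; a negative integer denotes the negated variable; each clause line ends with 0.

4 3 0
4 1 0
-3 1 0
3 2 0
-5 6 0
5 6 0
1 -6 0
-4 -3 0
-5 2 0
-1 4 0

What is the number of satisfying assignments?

2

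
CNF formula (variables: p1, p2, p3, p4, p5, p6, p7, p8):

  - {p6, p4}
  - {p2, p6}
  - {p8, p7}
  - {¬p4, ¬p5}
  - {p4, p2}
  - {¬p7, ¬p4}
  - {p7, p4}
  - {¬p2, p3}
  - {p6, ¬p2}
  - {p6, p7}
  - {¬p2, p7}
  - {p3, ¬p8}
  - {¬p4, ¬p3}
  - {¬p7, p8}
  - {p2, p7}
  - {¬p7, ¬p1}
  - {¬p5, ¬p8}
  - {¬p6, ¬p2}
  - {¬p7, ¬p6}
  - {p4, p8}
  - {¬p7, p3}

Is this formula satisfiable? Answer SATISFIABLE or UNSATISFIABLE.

UNSATISFIABLE

p7 = True:
  propagation gives p4=False, p6=True; an empty clause results — contradiction.
p7 = False:
  propagation gives p8=True, p4=True, p5=False, p6=True; an empty clause results — contradiction.
Every branch closes, so no satisfying assignment exists.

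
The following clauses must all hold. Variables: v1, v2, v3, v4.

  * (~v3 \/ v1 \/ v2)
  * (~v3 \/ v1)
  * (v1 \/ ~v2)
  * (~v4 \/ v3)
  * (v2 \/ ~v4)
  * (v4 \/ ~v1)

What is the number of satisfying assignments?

2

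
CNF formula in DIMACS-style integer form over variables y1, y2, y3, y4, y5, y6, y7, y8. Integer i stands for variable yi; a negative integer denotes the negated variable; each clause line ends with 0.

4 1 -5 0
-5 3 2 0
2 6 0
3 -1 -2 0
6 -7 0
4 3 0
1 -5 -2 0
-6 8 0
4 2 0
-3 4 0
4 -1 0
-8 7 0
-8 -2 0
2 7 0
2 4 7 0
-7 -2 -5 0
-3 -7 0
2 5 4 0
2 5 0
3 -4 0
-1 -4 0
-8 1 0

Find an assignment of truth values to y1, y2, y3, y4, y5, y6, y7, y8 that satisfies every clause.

Try y1 = False.
  then y8 is forced to False.
  then y6 is forced to False.
  then y2 is forced to True.
  then y7 is forced to False.
  then y5 is forced to False.
Set y3 = True and propagate.
  then y4 is forced to True.

y1 = F, y2 = T, y3 = T, y4 = T, y5 = F, y6 = F, y7 = F, y8 = F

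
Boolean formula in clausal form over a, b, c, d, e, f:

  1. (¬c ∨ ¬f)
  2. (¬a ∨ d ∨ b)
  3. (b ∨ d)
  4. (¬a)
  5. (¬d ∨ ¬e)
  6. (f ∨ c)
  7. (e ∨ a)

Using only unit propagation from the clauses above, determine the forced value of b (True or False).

True

Unit clause (¬a) sets a = False.
In (e ∨ a), a is now false; e must hold, so e = True.
In (¬e ∨ ¬d), ¬e is now false; ¬d must hold, so d = False.
(b ∨ d) with d = False leaves only b, so b = True.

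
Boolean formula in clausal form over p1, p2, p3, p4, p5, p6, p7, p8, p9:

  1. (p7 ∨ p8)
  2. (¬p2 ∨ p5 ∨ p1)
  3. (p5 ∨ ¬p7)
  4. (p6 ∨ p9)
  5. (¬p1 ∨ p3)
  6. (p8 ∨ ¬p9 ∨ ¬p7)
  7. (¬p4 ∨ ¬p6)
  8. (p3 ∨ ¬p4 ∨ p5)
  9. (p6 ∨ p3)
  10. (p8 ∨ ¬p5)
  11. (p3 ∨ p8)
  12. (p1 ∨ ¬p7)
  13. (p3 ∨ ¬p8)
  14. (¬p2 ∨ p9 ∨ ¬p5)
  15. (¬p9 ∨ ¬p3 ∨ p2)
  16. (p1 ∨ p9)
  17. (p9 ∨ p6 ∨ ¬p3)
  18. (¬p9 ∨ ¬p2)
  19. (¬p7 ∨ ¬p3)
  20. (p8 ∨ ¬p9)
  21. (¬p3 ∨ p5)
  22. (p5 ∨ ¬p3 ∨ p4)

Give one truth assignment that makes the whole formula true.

p1=True, p2=False, p3=True, p4=False, p5=True, p6=True, p7=False, p8=True, p9=False

Set p1 = True and propagate.
  then p3 is forced to True.
  then p7 is forced to False.
  then p8 is forced to True.
  then p5 is forced to True.
Set p2 = False and propagate.
  then p9 is forced to False.
  then p6 is forced to True.
  then p4 is forced to False.
Every clause has at least one true literal under this assignment.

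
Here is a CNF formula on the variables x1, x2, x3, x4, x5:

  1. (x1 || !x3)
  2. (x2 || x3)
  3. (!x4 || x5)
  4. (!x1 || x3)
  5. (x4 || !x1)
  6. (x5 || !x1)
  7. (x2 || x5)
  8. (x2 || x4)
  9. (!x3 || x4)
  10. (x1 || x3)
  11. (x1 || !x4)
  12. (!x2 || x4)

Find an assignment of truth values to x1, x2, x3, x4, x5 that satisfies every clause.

x1 = True, x2 = False, x3 = True, x4 = True, x5 = True

x5 occurs only positively in the remaining clauses — set x5 = True.
Branch on x1: take x1 = True.
  then x3 is forced to True.
  then x4 is forced to True.
x2 is now unconstrained; take x2 = False.
Every clause has at least one true literal under this assignment.
Check each clause:
  1. (!x3 || x1) — x1 is true.
  2. (x2 || x3) — x3 is true.
  3. (x5 || !x4) — x5 is true.
  4. (x3 || !x1) — x3 is true.
  5. (x4 || !x1) — x4 is true.
  6. (!x1 || x5) — x5 is true.
  7. (x2 || x5) — x5 is true.
  8. (x2 || x4) — x4 is true.
  9. (x4 || !x3) — x4 is true.
  10. (x3 || x1) — x1 is true.
  11. (x1 || !x4) — x1 is true.
  12. (!x2 || x4) — x4 is true.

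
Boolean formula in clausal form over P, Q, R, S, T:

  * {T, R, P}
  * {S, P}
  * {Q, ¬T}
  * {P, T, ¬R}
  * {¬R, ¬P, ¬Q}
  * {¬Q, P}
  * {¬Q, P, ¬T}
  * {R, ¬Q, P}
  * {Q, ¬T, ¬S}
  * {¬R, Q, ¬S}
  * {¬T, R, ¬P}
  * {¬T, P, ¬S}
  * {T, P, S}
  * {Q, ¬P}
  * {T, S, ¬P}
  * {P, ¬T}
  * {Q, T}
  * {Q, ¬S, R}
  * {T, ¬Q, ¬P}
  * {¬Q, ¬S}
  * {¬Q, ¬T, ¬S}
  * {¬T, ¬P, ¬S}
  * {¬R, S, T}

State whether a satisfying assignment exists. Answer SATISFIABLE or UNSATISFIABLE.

UNSATISFIABLE

P = True:
  propagation gives Q=True, R=False, T=False; an empty clause results — contradiction.
P = False:
  propagation gives S=True, Q=False, T=False; an empty clause results — contradiction.
Every branch closes, so no satisfying assignment exists.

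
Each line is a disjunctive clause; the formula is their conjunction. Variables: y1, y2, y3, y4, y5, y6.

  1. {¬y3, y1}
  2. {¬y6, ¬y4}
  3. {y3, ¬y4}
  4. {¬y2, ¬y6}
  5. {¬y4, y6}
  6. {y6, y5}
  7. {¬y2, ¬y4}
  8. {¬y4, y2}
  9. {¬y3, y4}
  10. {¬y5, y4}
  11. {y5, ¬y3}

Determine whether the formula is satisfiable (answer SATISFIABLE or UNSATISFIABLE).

SATISFIABLE

Try y1 = False.
  then y3 is forced to False.
  then y4 is forced to False.
  then y5 is forced to False.
  then y6 is forced to True.
  then y2 is forced to False.
So y1=False  y2=False  y3=False  y4=False  y5=False  y6=True is a satisfying assignment.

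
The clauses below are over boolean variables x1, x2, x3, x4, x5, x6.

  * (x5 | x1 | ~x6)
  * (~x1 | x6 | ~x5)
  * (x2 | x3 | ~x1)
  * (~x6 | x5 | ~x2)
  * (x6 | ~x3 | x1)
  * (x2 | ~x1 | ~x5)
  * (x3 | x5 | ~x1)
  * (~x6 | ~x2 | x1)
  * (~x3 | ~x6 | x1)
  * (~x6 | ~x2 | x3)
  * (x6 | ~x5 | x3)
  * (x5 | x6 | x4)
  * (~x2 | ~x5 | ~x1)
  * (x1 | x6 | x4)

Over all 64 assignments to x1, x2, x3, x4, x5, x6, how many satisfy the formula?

Case analysis on x1 and x6:
  x1=1, x6=1: remaining (x2,x3,x4,x5) ∈ {(0,1,0,0); (0,1,1,0)} — 2.
  x1=1, x6=0: remaining (x2,x3,x4,x5) ∈ {(0,1,1,0); (1,1,1,0)} — 2.
  x1=0, x6=1: remaining (x2,x3,x4,x5) ∈ {(0,0,0,1); (0,0,1,1)} — 2.
  x1=0, x6=0: remaining (x2,x3,x4,x5) ∈ {(0,0,1,0); (1,0,1,0)} — 2.
Total: 2 + 2 + 2 + 2 = 8.

8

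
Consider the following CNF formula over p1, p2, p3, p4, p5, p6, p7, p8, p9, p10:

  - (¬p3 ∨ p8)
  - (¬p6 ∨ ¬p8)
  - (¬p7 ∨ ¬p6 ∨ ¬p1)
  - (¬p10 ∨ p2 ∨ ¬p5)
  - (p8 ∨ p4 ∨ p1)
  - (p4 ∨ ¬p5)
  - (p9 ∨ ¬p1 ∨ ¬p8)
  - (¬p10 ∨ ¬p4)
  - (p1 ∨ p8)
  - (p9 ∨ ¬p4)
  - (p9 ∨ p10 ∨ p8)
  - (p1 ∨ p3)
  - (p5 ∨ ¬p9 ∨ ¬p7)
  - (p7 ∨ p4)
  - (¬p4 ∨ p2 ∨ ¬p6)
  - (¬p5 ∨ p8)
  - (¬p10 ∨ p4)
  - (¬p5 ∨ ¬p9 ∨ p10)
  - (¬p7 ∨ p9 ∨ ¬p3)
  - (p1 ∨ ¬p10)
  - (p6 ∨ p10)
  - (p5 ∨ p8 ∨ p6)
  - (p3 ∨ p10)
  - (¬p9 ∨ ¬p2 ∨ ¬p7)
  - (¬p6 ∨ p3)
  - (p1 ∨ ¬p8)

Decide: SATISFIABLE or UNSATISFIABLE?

UNSATISFIABLE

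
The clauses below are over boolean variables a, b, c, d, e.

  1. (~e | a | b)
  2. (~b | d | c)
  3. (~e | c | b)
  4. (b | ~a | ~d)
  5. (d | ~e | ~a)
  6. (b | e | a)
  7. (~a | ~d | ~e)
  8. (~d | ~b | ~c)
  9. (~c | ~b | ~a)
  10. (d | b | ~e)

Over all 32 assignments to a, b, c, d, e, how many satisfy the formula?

7

Satisfying assignments:
  a=F b=T c=F d=T e=F
  a=F b=T c=F d=T e=T
  a=F b=T c=T d=F e=F
  a=F b=T c=T d=F e=T
  a=T b=F c=F d=F e=F
  a=T b=F c=T d=F e=F
  a=T b=T c=F d=T e=F
That's 7 in total.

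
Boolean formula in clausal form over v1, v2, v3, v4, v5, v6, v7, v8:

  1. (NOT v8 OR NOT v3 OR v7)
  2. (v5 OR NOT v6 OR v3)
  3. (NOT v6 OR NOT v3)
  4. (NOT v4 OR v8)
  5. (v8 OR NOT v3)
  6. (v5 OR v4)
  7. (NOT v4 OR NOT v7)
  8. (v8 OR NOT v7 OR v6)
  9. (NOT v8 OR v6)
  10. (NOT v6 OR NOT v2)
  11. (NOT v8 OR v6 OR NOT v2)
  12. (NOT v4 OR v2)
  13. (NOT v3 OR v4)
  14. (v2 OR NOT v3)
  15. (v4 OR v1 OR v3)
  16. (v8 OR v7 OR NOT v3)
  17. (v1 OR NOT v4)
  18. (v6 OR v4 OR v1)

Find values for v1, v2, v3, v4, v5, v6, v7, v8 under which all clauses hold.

v1=T, v2=F, v3=F, v4=F, v5=T, v6=T, v7=F, v8=F

Pure literal: v1 appears only positively; assign v1 = True.
Pure literal: v5 appears only positively; assign v5 = True.
Try v2 = False.
  then v4 is forced to False.
  then v3 is forced to False.
For the remaining variables, v6 = True, v7 = False, v8 = False works.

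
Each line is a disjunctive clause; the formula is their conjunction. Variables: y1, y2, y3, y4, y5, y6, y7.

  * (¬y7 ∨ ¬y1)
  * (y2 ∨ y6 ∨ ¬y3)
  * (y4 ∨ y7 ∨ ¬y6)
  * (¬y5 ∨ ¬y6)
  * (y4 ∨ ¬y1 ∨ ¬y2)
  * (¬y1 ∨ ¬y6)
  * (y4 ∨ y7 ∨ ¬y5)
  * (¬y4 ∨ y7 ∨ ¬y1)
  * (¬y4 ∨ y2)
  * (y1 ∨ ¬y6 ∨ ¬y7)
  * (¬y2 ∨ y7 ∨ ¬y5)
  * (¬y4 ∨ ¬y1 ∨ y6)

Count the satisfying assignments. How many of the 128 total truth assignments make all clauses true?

18

Split on y1, then y4.
  y1=1, y4=1: a clause becomes empty — 0.
  y1=1, y4=0: remaining (y2,y3,y5,y6,y7) ∈ {(0,0,0,0,0)} — 1.
  y1=0, y4=1: y3 free; 4 ways for (y2,y5,y6,y7) × 2^1 = 8.
  y1=0, y4=0: 9 of the 32 assignments to (y2,y3,y5,y6,y7) work.
Total: 0 + 1 + 8 + 9 = 18.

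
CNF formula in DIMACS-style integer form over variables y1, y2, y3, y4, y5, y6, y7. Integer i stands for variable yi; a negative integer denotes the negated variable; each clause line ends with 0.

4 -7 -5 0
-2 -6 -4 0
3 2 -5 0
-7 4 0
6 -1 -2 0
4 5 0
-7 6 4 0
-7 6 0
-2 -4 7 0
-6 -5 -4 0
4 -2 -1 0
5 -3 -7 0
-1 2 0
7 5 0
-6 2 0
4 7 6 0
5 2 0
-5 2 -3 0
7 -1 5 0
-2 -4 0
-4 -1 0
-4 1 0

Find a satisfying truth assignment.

y1 = False  y2 = True  y3 = False  y4 = False  y5 = True  y6 = True  y7 = False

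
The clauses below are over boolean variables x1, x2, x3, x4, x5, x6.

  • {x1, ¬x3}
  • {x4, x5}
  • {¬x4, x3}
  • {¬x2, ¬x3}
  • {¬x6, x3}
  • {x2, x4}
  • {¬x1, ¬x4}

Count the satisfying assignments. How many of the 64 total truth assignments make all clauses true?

Satisfying assignments:
  x1=F x2=T x3=F x4=F x5=T x6=F
  x1=T x2=T x3=F x4=F x5=T x6=F
Count: 2.

2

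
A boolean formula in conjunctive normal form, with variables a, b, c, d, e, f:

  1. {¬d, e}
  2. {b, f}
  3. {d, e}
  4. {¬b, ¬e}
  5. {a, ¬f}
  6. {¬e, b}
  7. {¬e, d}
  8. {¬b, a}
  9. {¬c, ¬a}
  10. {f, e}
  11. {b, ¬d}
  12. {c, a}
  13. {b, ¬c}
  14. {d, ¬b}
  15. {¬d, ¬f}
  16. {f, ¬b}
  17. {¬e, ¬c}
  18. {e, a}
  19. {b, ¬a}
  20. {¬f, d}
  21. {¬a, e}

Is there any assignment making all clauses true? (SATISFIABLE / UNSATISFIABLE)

UNSATISFIABLE

b = True:
  propagation gives e=False, d=False; an empty clause results — contradiction.
b = False:
  propagation gives f=True, a=True; an empty clause results — contradiction.
Every branch closes, so no satisfying assignment exists.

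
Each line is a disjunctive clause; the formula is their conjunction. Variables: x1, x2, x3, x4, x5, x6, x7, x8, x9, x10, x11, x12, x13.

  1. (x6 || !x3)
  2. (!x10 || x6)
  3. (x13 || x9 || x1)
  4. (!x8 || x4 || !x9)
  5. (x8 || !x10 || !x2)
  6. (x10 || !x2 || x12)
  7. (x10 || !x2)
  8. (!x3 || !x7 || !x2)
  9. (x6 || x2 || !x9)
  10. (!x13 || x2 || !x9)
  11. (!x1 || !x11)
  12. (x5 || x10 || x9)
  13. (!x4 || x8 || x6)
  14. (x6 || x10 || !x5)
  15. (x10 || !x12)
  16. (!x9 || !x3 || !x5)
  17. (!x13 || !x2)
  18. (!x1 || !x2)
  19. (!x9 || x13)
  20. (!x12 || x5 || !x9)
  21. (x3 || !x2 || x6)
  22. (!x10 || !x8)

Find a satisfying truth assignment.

x1 = T, x2 = F, x3 = T, x4 = T, x5 = F, x6 = T, x7 = F, x8 = F, x9 = F, x10 = T, x11 = F, x12 = F, x13 = F

x6 occurs only positively in the remaining clauses — set x6 = True.
Pure literal: x7 appears only negated; assign x7 = False.
Set x1 = True and propagate.
  then x11 is forced to False.
  then x2 is forced to False.
The remaining clauses are satisfied by x3 = True, x4 = True, x5 = False, x8 = False, x9 = False, x10 = True, x12 = False, x13 = False.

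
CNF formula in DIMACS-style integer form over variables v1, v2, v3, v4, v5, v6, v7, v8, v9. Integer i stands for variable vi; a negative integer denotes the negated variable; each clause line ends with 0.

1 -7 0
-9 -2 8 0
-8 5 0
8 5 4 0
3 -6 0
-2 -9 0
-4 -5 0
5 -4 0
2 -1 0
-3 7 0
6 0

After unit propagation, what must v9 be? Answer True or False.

(v6) is a unit clause: v6 = True.
In (~v6 | v3), ~v6 is now false; v3 must hold, so v3 = True.
From (v7 | ~v3) and v3 = True: v7 = True.
From (~v7 | v1) and v7 = True: v1 = True.
(~v1 | v2): since v1 = True, the clause reduces to (v2). v2 = True.
(~v9 | ~v2): since v2 = True, the clause reduces to (~v9). v9 = False.

False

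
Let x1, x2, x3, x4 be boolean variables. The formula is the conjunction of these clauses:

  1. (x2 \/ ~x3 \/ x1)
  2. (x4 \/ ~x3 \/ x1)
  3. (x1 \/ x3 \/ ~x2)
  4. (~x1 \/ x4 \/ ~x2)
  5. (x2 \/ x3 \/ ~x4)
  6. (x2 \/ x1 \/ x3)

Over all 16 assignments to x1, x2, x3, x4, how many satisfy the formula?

Satisfying assignments:
  x1=F x2=T x3=T x4=T
  x1=T x2=F x3=F x4=F
  x1=T x2=F x3=T x4=F
  x1=T x2=F x3=T x4=T
  x1=T x2=T x3=F x4=T
  x1=T x2=T x3=T x4=T
That's 6 in total.

6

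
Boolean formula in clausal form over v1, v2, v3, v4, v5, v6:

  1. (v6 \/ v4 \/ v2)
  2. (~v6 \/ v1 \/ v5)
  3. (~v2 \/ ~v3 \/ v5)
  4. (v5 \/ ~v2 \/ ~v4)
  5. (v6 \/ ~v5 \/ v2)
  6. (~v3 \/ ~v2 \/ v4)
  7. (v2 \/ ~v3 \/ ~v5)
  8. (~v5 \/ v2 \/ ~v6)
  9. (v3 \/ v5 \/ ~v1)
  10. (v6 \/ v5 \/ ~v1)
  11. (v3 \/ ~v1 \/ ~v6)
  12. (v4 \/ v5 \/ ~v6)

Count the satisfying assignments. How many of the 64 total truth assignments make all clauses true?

Case analysis on v5 and v2:
  v5=T, v2=T: 10 of the 16 assignments to (v1,v3,v4,v6) work.
  v5=T, v2=F: a clause becomes empty — 0.
  v5=F, v2=T: remaining (v1,v3,v4,v6) ∈ {(F,F,F,F)} — 1.
  v5=F, v2=F: remaining (v1,v3,v4,v6) ∈ {(F,F,T,F); (F,T,T,F); (T,T,T,T)} — 3.
Total: 10 + 0 + 1 + 3 = 14.

14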